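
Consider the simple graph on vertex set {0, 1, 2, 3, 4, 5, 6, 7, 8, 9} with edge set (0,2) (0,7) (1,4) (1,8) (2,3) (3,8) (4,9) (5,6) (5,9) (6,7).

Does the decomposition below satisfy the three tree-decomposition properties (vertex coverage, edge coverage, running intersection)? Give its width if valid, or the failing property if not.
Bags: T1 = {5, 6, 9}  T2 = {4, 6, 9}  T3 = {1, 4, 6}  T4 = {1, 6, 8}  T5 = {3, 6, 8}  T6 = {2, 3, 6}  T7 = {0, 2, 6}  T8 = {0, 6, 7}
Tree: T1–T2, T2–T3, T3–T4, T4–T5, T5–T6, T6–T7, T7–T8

Vertex coverage: the bags together contain {0, 1, 2, 3, 4, 5, 6, 7, 8, 9}, the full vertex set. Edge coverage: each edge of G has both endpoints in at least one bag. Running intersection: for every vertex, the bags containing it form a connected subtree. All three properties hold, so this is a valid tree decomposition of width max|bag| − 1 = 2, and hence tw(G) ≤ 2.

Yes; width 2.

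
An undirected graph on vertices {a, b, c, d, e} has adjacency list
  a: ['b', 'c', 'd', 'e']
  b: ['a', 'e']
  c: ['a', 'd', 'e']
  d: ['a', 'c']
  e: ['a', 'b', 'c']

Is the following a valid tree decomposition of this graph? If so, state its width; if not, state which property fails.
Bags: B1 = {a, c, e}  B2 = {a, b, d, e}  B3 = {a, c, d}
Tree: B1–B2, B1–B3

No — bags containing vertex d are not connected in the tree.

A tree decomposition must satisfy three properties: every vertex lies in some bag; for every edge, both endpoints lie together in some bag; and for every vertex, the bags containing it form a connected subtree. Here bags containing vertex d are not connected in the tree, so the decomposition is invalid.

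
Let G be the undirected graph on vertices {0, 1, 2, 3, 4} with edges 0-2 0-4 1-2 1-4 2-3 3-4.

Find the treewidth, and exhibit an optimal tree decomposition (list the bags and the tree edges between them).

Treewidth 2.
One such decomposition:
Bags: B1 = {0, 2, 4}  B2 = {1, 2, 4}  B3 = {2, 3, 4}
Tree: B1–B2, B2–B3

The largest bag has 3 vertices, giving width 2; this decomposition certifies tw(G) ≤ 2. Since 2–0–4–1–2 is a cycle in G, G is not acyclic. Forests are exactly the graphs of treewidth ≤ 1, so tw(G) ≥ 2. The upper and lower bounds meet at 2, so that is the treewidth.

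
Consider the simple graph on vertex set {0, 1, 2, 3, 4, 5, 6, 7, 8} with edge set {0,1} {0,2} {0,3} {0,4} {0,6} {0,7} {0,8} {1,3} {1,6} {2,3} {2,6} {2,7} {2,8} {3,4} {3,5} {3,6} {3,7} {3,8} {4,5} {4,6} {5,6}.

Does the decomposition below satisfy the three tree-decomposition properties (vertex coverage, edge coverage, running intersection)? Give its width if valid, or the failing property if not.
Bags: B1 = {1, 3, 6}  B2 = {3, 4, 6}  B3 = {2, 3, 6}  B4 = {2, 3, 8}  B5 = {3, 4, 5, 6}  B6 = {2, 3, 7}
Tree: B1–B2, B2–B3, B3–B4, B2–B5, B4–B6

No — vertex 0 appears in no bag.

A tree decomposition must satisfy three properties: every vertex lies in some bag; for every edge, both endpoints lie together in some bag; and for every vertex, the bags containing it form a connected subtree. Here vertex 0 appears in no bag, so the decomposition is invalid.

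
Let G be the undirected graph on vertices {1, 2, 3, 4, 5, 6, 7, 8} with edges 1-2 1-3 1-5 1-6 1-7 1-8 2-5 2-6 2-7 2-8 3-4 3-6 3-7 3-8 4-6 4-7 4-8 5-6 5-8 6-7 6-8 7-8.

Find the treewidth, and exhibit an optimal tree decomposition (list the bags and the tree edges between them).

Treewidth 4.
One such decomposition:
Bags: B1 = {1, 2, 6, 7, 8}  B2 = {1, 2, 5, 6, 8}  B3 = {1, 3, 6, 7, 8}  B4 = {3, 4, 6, 7, 8}
Tree: B1–B2, B1–B3, B3–B4

The largest bag has 5 vertices, giving width 4; this decomposition certifies tw(G) ≤ 4. On the other hand G contains the 5-clique {1, 2, 5, 6, 8}. A clique must lie in a single bag of any decomposition, so no decomposition can have width below 4. Hence tw(G) = 4 exactly.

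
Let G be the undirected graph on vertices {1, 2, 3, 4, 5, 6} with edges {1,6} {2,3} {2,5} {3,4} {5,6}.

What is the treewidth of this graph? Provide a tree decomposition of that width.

Treewidth 1.
One optimal decomposition is:
Bags: B1 = {1, 6}  B2 = {5, 6}  B3 = {2, 5}  B4 = {2, 3}  B5 = {3, 4}
Tree: B1–B2, B2–B3, B3–B4, B4–B5

Each bag holds 2 vertices, so the decomposition has width 1, which upper-bounds the treewidth. Any graph with an edge has treewidth ≥ 1, and G has the edge 1–6. Therefore the treewidth is 1.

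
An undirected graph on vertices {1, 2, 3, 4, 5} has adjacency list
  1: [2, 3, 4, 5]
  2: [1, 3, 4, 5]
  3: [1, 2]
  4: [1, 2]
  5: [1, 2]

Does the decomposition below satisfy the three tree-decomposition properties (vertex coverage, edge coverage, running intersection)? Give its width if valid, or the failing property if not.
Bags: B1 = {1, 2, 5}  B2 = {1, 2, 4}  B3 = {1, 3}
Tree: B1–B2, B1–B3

No — edge (2,3) lies in no bag.

A tree decomposition must satisfy three properties: every vertex lies in some bag; for every edge, both endpoints lie together in some bag; and for every vertex, the bags containing it form a connected subtree. Here edge (2,3) lies in no bag, so the decomposition is invalid.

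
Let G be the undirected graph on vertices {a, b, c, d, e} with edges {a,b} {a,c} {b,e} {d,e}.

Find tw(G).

1

A width-1 tree decomposition is:
Bags: B1 = {d, e}  B2 = {b, e}  B3 = {a, b}  B4 = {a, c}
Tree: B1–B2, B2–B3, B3–B4
The largest bag has 2 vertices, giving width 1; this decomposition certifies tw(G) ≤ 1. Any graph with an edge has treewidth ≥ 1, and G has the edge d–e. Hence tw(G) = 1 exactly.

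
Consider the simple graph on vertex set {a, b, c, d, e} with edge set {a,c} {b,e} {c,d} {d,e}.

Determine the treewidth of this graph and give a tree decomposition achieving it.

Treewidth 1.
One optimal decomposition is:
Bags: B1 = {b, e}  B2 = {d, e}  B3 = {c, d}  B4 = {a, c}
Tree: B1–B2, B2–B3, B3–B4

The largest bag has 2 vertices, giving width 1; this decomposition certifies tw(G) ≤ 1. Any graph with an edge has treewidth ≥ 1, and G has the edge b–e. Therefore the treewidth is 1.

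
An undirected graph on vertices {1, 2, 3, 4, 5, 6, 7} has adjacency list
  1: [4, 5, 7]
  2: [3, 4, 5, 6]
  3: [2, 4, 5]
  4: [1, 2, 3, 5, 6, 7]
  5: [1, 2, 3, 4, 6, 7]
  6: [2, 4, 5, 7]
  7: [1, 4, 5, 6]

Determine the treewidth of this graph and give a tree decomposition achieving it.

Each bag holds 4 vertices, so the decomposition has width 3, which upper-bounds the treewidth. For the lower bound, the 4 vertices {1, 4, 5, 7} are pairwise adjacent, and any tree decomposition puts a clique entirely inside one bag — forcing width ≥ 3. Therefore the treewidth is 3.

Treewidth 3.
One such decomposition:
Bags: B1 = {2, 4, 5, 6}  B2 = {2, 3, 4, 5}  B3 = {4, 5, 6, 7}  B4 = {1, 4, 5, 7}
Tree: B1–B2, B1–B3, B3–B4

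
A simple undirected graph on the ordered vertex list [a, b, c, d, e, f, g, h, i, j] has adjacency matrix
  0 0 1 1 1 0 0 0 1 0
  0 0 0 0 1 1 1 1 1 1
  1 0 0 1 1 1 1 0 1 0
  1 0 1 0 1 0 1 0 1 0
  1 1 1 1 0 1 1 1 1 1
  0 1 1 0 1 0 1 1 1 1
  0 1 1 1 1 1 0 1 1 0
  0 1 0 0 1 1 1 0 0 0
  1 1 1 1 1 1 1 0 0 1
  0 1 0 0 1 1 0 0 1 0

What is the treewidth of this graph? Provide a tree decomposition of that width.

Every bag has size at most 5, so the width is 5 − 1 = 4 and tw(G) ≤ 4. Conversely, {b, e, f, g, h} is a clique of size 5, and the vertices of any clique must share a bag in every tree decomposition; so some bag has ≥ 5 vertices and tw(G) ≥ 4. Therefore the treewidth is 4.

Treewidth 4.
One optimal decomposition is:
Bags: B1 = {c, e, f, g, i}  B2 = {b, e, f, g, i}  B3 = {c, d, e, g, i}  B4 = {a, c, d, e, i}  B5 = {b, e, f, g, h}  B6 = {b, e, f, i, j}
Tree: B1–B2, B1–B3, B3–B4, B2–B5, B2–B6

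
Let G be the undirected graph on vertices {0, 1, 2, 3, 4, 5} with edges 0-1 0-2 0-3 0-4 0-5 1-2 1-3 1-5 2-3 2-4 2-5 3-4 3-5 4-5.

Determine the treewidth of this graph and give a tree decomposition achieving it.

Every bag has size at most 5, so the width is 5 − 1 = 4 and tw(G) ≤ 4. On the other hand G contains the 5-clique {0, 1, 2, 3, 5}. A clique must lie in a single bag of any decomposition, so no decomposition can have width below 4. Therefore the treewidth is 4.

Treewidth 4.
One optimal decomposition is:
Bags: B1 = {0, 2, 3, 4, 5}  B2 = {0, 1, 2, 3, 5}
Tree: B1–B2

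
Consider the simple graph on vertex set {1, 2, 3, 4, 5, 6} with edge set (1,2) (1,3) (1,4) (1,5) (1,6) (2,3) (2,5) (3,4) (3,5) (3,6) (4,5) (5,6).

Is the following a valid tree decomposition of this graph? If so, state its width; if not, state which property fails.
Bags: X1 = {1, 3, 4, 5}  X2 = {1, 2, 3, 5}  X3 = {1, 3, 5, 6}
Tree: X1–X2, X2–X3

Yes; width 3.

Checking the three conditions: (i) the bags cover all of {1, 2, 3, 4, 5, 6}; (ii) for each edge, some bag contains both endpoints; (iii) the bags containing any fixed vertex form a subtree. All hold, so the decomposition is valid with width 4 − 1 = 3.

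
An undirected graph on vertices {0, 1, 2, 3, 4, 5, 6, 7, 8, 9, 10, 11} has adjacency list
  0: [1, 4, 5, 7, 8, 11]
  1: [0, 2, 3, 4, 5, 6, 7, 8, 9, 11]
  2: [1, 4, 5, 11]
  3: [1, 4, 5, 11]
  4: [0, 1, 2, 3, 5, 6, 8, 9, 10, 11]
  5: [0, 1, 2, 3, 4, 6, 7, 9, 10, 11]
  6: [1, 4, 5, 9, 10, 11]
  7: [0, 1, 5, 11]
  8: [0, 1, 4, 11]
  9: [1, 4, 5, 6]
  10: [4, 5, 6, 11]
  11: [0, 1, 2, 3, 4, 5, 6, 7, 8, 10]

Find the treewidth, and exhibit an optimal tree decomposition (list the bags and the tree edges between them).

Every bag has size at most 5, so the width is 5 − 1 = 4 and tw(G) ≤ 4. Conversely, {0, 1, 4, 8, 11} is a clique of size 5, and the vertices of any clique must share a bag in every tree decomposition; so some bag has ≥ 5 vertices and tw(G) ≥ 4. Combining the bounds, tw(G) = 4.

Treewidth 4.
One such decomposition:
Bags: B1 = {1, 4, 5, 6, 11}  B2 = {1, 3, 4, 5, 11}  B3 = {1, 2, 4, 5, 11}  B4 = {4, 5, 6, 10, 11}  B5 = {1, 4, 5, 6, 9}  B6 = {0, 1, 4, 5, 11}  B7 = {0, 1, 5, 7, 11}  B8 = {0, 1, 4, 8, 11}
Tree: B1–B2, B1–B3, B1–B4, B1–B5, B2–B6, B6–B7, B6–B8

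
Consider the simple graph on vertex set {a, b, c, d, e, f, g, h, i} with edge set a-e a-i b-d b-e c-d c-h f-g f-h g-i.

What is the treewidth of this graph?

A width-2 tree decomposition is:
Bags: B1 = {b, c, d}  B2 = {b, c, h}  B3 = {b, f, h}  B4 = {b, f, g}  B5 = {b, g, i}  B6 = {a, b, i}  B7 = {a, b, e}
Tree: B1–B2, B2–B3, B3–B4, B4–B5, B5–B6, B6–B7
The largest bag has 3 vertices, giving width 2; this decomposition certifies tw(G) ≤ 2. Since b–d–c–h–f–g–i–a–e–b is a cycle in G, G is not acyclic. Forests are exactly the graphs of treewidth ≤ 1, so tw(G) ≥ 2. Therefore the treewidth is 2.

2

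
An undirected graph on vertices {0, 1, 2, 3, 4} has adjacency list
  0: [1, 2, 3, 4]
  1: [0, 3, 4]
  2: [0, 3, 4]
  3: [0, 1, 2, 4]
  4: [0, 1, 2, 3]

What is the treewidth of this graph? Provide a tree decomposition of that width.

Treewidth 3.
One such decomposition:
Bags: B1 = {0, 1, 3, 4}  B2 = {0, 2, 3, 4}
Tree: B1–B2

The largest bag has 4 vertices, giving width 3; this decomposition certifies tw(G) ≤ 3. For the lower bound, the 4 vertices {0, 1, 3, 4} are pairwise adjacent, and any tree decomposition puts a clique entirely inside one bag — forcing width ≥ 3. The upper and lower bounds meet at 3, so that is the treewidth.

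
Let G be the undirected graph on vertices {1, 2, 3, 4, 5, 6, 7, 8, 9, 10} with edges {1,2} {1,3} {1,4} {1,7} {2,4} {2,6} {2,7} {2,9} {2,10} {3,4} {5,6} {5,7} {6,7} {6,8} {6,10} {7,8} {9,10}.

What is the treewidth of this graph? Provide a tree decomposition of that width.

Treewidth 2.
One optimal decomposition is:
Bags: B1 = {1, 2, 7}  B2 = {2, 6, 7}  B3 = {1, 2, 4}  B4 = {2, 6, 10}  B5 = {1, 3, 4}  B6 = {6, 7, 8}  B7 = {2, 9, 10}  B8 = {5, 6, 7}
Tree: B1–B2, B1–B3, B2–B4, B3–B5, B2–B6, B4–B7, B6–B8

The largest bag has 3 vertices, giving width 2; this decomposition certifies tw(G) ≤ 2. For the lower bound, the 3 vertices {6, 7, 8} are pairwise adjacent, and any tree decomposition puts a clique entirely inside one bag — forcing width ≥ 2. The upper and lower bounds meet at 2, so that is the treewidth.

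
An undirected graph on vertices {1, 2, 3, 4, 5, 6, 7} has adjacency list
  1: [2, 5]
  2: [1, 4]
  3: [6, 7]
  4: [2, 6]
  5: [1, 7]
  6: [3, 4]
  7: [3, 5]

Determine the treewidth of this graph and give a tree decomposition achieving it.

The largest bag has 3 vertices, giving width 2; this decomposition certifies tw(G) ≤ 2. For the lower bound, G contains the cycle 1–5–7–3–6–4–2–1, so G is not a forest; only forests have treewidth ≤ 1, hence tw(G) ≥ 2. Therefore the treewidth is 2.

Treewidth 2.
Bags: B1 = {1, 5, 7}  B2 = {1, 3, 7}  B3 = {1, 3, 6}  B4 = {1, 4, 6}  B5 = {1, 2, 4}
Tree: B1–B2, B2–B3, B3–B4, B4–B5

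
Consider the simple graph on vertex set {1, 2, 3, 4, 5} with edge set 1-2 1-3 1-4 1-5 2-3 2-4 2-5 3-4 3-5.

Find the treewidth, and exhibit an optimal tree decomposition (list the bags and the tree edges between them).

Treewidth 3.
One optimal decomposition is:
Bags: B1 = {1, 2, 3, 4}  B2 = {1, 2, 3, 5}
Tree: B1–B2

Every bag has size at most 4, so the width is 4 − 1 = 3 and tw(G) ≤ 3. On the other hand G contains the 4-clique {1, 2, 3, 4}. A clique must lie in a single bag of any decomposition, so no decomposition can have width below 3. Therefore the treewidth is 3.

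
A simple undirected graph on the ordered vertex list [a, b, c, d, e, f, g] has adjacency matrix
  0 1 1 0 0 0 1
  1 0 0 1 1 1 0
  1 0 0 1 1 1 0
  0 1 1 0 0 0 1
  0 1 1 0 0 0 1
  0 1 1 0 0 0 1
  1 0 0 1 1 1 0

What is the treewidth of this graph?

3

A width-3 tree decomposition is:
Bags: B1 = {b, c, e, g}  B2 = {b, c, d, g}  B3 = {b, c, f, g}  B4 = {a, b, c, g}
Tree: B1–B2, B2–B3, B3–B4
Each bag holds 4 vertices, so the decomposition has width 3, which upper-bounds the treewidth. For the lower bound: the 4 vertex sets {c,e}, {b,d}, {g}, {f} are disjoint, each induces a connected subgraph, and every pair is joined by at least one edge of G. Contracting each set to a single vertex therefore yields K_{4} as a minor, and since treewidth is minor-monotone, tw(G) ≥ tw(K_{4}) = 3. Combining the bounds, tw(G) = 3.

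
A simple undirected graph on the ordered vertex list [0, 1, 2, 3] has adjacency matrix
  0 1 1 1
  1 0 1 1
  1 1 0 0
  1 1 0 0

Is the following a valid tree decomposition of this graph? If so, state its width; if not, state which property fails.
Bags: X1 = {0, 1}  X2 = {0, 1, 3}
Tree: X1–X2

No — vertex 2 appears in no bag.

A tree decomposition must satisfy three properties: every vertex lies in some bag; for every edge, both endpoints lie together in some bag; and for every vertex, the bags containing it form a connected subtree. Here vertex 2 appears in no bag, so the decomposition is invalid.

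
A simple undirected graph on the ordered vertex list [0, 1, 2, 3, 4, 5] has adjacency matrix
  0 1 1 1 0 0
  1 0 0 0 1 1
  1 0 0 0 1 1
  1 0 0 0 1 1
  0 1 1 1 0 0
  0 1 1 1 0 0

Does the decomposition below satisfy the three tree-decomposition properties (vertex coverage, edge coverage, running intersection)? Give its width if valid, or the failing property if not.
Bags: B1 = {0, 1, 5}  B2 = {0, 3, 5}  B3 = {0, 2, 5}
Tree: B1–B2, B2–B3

No — vertex 4 appears in no bag.

A tree decomposition must satisfy three properties: every vertex lies in some bag; for every edge, both endpoints lie together in some bag; and for every vertex, the bags containing it form a connected subtree. Here vertex 4 appears in no bag, so the decomposition is invalid.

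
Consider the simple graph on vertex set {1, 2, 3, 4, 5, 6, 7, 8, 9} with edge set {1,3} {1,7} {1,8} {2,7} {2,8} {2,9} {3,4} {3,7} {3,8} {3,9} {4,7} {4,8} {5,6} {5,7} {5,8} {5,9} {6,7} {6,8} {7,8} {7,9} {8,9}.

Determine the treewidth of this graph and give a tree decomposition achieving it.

Treewidth 3.
One optimal decomposition is:
Bags: B1 = {2, 7, 8, 9}  B2 = {3, 7, 8, 9}  B3 = {1, 3, 7, 8}  B4 = {5, 7, 8, 9}  B5 = {3, 4, 7, 8}  B6 = {5, 6, 7, 8}
Tree: B1–B2, B2–B3, B1–B4, B3–B5, B4–B6

Each bag holds 4 vertices, so the decomposition has width 3, which upper-bounds the treewidth. For the lower bound, the 4 vertices {2, 7, 8, 9} are pairwise adjacent, and any tree decomposition puts a clique entirely inside one bag — forcing width ≥ 3. Combining the bounds, tw(G) = 3.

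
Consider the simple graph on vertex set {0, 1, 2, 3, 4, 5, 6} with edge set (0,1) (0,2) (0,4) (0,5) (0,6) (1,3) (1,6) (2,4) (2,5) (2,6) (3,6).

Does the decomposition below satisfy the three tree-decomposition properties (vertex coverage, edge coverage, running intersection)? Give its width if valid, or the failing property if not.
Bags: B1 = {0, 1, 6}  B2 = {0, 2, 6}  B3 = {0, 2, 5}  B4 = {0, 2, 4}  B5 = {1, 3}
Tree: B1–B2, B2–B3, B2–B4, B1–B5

A tree decomposition must satisfy three properties: every vertex lies in some bag; for every edge, both endpoints lie together in some bag; and for every vertex, the bags containing it form a connected subtree. Here edge (6,3) lies in no bag, so the decomposition is invalid.

No — edge (6,3) lies in no bag.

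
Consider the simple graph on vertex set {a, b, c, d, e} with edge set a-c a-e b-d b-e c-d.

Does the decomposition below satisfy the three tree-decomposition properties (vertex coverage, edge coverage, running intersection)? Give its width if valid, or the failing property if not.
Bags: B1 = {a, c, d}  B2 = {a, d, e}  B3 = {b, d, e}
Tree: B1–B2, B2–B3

Checking the three conditions: (i) the bags cover all of {a, b, c, d, e}; (ii) for each edge, some bag contains both endpoints; (iii) the bags containing any fixed vertex form a subtree. All hold, so the decomposition is valid with width 3 − 1 = 2.

Yes; width 2.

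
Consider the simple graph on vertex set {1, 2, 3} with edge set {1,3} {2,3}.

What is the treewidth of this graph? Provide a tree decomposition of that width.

Treewidth 1.
One such decomposition:
Bags: B1 = {1, 3}  B2 = {2, 3}
Tree: B1–B2

Every bag has size at most 2, so the width is 2 − 1 = 1 and tw(G) ≤ 1. Any graph with an edge has treewidth ≥ 1, and G has the edge 1–3. Combining the bounds, tw(G) = 1.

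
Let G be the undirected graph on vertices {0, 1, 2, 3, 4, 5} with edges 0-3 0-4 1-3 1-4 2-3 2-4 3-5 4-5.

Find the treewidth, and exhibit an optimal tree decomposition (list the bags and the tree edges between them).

Treewidth 2.
Bags: B1 = {2, 3, 4}  B2 = {3, 4, 5}  B3 = {1, 3, 4}  B4 = {0, 3, 4}
Tree: B1–B2, B2–B3, B3–B4

Every bag has size at most 3, so the width is 3 − 1 = 2 and tw(G) ≤ 2. The edges 2–4–5–3–2 form a cycle, so G is not a tree and its treewidth is at least 2. Hence tw(G) = 2 exactly.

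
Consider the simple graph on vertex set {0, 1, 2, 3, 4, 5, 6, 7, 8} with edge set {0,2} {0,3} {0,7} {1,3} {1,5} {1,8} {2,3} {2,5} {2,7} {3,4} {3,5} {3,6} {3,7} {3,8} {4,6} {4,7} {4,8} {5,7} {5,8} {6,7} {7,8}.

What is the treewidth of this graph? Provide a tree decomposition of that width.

Each bag holds 4 vertices, so the decomposition has width 3, which upper-bounds the treewidth. For the lower bound, the 4 vertices {1, 3, 5, 8} are pairwise adjacent, and any tree decomposition puts a clique entirely inside one bag — forcing width ≥ 3. Combining the bounds, tw(G) = 3.

Treewidth 3.
One such decomposition:
Bags: B1 = {3, 5, 7, 8}  B2 = {3, 4, 7, 8}  B3 = {1, 3, 5, 8}  B4 = {3, 4, 6, 7}  B5 = {2, 3, 5, 7}  B6 = {0, 2, 3, 7}
Tree: B1–B2, B1–B3, B2–B4, B1–B5, B5–B6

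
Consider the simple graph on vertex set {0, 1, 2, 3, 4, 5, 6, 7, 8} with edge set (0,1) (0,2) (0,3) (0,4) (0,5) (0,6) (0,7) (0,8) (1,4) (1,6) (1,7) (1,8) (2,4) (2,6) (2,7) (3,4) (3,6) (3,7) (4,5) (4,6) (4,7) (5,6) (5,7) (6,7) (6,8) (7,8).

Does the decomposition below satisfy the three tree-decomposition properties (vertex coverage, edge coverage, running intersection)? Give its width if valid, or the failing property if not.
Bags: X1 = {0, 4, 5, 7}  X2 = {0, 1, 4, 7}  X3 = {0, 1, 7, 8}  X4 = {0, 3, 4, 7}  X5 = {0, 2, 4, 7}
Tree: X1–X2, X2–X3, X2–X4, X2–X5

No — vertex 6 appears in no bag.

A tree decomposition must satisfy three properties: every vertex lies in some bag; for every edge, both endpoints lie together in some bag; and for every vertex, the bags containing it form a connected subtree. Here vertex 6 appears in no bag, so the decomposition is invalid.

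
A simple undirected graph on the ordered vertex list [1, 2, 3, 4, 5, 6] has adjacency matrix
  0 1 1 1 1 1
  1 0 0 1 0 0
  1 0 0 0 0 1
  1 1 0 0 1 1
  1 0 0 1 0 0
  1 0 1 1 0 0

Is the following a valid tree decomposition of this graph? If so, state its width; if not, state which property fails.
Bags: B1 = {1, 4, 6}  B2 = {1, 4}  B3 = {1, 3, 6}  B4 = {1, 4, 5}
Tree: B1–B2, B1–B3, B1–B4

A tree decomposition must satisfy three properties: every vertex lies in some bag; for every edge, both endpoints lie together in some bag; and for every vertex, the bags containing it form a connected subtree. Here vertex 2 appears in no bag, so the decomposition is invalid.

No — vertex 2 appears in no bag.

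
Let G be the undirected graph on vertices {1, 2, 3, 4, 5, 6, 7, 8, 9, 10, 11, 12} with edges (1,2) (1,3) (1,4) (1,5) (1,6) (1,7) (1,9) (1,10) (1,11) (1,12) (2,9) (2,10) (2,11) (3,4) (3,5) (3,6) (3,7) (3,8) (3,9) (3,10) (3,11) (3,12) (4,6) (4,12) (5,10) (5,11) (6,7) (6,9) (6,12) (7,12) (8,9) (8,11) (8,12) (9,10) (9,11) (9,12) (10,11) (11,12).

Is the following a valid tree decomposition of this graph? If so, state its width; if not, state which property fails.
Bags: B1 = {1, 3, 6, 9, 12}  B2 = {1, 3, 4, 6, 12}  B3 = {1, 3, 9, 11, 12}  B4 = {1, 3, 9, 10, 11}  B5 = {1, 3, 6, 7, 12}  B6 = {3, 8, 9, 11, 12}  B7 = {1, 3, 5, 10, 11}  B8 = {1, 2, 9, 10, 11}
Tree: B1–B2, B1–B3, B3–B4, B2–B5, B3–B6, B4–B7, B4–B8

Yes; width 4.

Every vertex of G appears in some bag (union = {1, 2, 3, 4, 5, 6, 7, 8, 9, 10, 11, 12}); every edge is covered by a bag; and for each vertex v the set of bags containing v is connected in the bag tree. The decomposition is therefore valid. The largest bag has 5 vertices, so the width is 4.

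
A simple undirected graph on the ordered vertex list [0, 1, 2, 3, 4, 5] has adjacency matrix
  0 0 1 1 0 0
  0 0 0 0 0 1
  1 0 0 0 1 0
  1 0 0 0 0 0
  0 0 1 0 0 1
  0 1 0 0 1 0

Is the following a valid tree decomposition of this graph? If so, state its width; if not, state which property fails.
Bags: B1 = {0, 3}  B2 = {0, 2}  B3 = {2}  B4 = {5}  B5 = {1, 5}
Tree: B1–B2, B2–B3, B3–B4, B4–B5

No — vertex 4 appears in no bag.

A tree decomposition must satisfy three properties: every vertex lies in some bag; for every edge, both endpoints lie together in some bag; and for every vertex, the bags containing it form a connected subtree. Here vertex 4 appears in no bag, so the decomposition is invalid.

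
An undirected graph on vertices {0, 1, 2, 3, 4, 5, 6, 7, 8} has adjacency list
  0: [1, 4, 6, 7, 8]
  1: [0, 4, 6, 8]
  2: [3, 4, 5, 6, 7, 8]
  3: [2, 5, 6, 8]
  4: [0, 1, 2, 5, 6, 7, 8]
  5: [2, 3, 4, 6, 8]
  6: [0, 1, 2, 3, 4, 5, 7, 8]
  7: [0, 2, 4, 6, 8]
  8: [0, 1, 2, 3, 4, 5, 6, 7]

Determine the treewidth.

A width-4 tree decomposition is:
Bags: B1 = {2, 4, 5, 6, 8}  B2 = {2, 4, 6, 7, 8}  B3 = {0, 4, 6, 7, 8}  B4 = {2, 3, 5, 6, 8}  B5 = {0, 1, 4, 6, 8}
Tree: B1–B2, B2–B3, B1–B4, B3–B5
The largest bag has 5 vertices, giving width 4; this decomposition certifies tw(G) ≤ 4. For the lower bound, the 5 vertices {2, 3, 5, 6, 8} are pairwise adjacent, and any tree decomposition puts a clique entirely inside one bag — forcing width ≥ 4. Combining the bounds, tw(G) = 4.

4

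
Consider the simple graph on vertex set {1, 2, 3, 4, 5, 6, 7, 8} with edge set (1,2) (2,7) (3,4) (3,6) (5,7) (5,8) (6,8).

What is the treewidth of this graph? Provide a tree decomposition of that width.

Treewidth 1.
One such decomposition:
Bags: B1 = {1, 2}  B2 = {2, 7}  B3 = {5, 7}  B4 = {5, 8}  B5 = {6, 8}  B6 = {3, 6}  B7 = {3, 4}
Tree: B1–B2, B2–B3, B3–B4, B4–B5, B5–B6, B6–B7

Every bag has size at most 2, so the width is 2 − 1 = 1 and tw(G) ≤ 1. Since G has at least one edge (e.g. 1–2), it is not an edgeless graph, so tw(G) ≥ 1. Combining the bounds, tw(G) = 1.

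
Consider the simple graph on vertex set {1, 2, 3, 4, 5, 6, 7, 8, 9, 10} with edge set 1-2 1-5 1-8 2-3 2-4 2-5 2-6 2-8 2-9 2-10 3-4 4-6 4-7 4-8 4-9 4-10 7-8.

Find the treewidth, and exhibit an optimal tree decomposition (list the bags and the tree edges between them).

Each bag holds 3 vertices, so the decomposition has width 2, which upper-bounds the treewidth. Conversely, {1, 2, 8} is a clique of size 3, and the vertices of any clique must share a bag in every tree decomposition; so some bag has ≥ 3 vertices and tw(G) ≥ 2. Combining the bounds, tw(G) = 2.

Treewidth 2.
One optimal decomposition is:
Bags: B1 = {2, 4, 8}  B2 = {2, 3, 4}  B3 = {2, 4, 10}  B4 = {1, 2, 8}  B5 = {2, 4, 9}  B6 = {1, 2, 5}  B7 = {2, 4, 6}  B8 = {4, 7, 8}
Tree: B1–B2, B2–B3, B1–B4, B1–B5, B4–B6, B1–B7, B1–B8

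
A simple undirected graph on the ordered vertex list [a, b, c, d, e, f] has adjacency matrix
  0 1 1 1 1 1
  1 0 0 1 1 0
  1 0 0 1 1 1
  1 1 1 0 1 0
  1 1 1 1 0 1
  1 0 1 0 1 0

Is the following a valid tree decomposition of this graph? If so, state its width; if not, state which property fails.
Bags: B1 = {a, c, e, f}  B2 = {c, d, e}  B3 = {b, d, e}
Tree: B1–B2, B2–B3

A tree decomposition must satisfy three properties: every vertex lies in some bag; for every edge, both endpoints lie together in some bag; and for every vertex, the bags containing it form a connected subtree. Here edge (a,d) lies in no bag, so the decomposition is invalid.

No — edge (a,d) lies in no bag.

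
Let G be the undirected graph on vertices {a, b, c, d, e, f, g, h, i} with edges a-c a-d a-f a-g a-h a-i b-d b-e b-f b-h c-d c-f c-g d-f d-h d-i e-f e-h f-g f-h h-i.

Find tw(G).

3

A width-3 tree decomposition is:
Bags: B1 = {a, c, d, f}  B2 = {a, d, f, h}  B3 = {a, c, f, g}  B4 = {a, d, h, i}  B5 = {b, d, f, h}  B6 = {b, e, f, h}
Tree: B1–B2, B1–B3, B2–B4, B2–B5, B5–B6
Each bag holds 4 vertices, so the decomposition has width 3, which upper-bounds the treewidth. On the other hand G contains the 4-clique {a, d, f, h}. A clique must lie in a single bag of any decomposition, so no decomposition can have width below 3. Therefore the treewidth is 3.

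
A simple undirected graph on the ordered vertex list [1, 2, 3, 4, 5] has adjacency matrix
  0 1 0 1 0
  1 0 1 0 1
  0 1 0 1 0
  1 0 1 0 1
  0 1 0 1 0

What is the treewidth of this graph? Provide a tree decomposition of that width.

Treewidth 2.
One such decomposition:
Bags: B1 = {1, 2, 4}  B2 = {2, 4, 5}  B3 = {2, 3, 4}
Tree: B1–B2, B2–B3

The largest bag has 3 vertices, giving width 2; this decomposition certifies tw(G) ≤ 2. Since 1–2–5–4–1 is a cycle in G, G is not acyclic. Forests are exactly the graphs of treewidth ≤ 1, so tw(G) ≥ 2. The upper and lower bounds meet at 2, so that is the treewidth.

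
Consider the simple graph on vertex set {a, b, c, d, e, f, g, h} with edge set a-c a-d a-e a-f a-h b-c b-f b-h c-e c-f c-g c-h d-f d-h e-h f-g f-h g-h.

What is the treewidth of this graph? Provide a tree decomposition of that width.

Treewidth 3.
Bags: B1 = {b, c, f, h}  B2 = {a, c, f, h}  B3 = {a, c, e, h}  B4 = {c, f, g, h}  B5 = {a, d, f, h}
Tree: B1–B2, B2–B3, B2–B4, B2–B5

Every bag has size at most 4, so the width is 4 − 1 = 3 and tw(G) ≤ 3. On the other hand G contains the 4-clique {a, c, e, h}. A clique must lie in a single bag of any decomposition, so no decomposition can have width below 3. The upper and lower bounds meet at 3, so that is the treewidth.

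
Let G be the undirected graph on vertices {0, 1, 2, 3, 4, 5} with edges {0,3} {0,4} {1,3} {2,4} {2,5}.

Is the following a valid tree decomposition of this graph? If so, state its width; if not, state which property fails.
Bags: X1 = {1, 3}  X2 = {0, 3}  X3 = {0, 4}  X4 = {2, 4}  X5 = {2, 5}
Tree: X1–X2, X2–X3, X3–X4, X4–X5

Checking the three conditions: (i) the bags cover all of {0, 1, 2, 3, 4, 5}; (ii) for each edge, some bag contains both endpoints; (iii) the bags containing any fixed vertex form a subtree. All hold, so the decomposition is valid with width 2 − 1 = 1.

Yes; width 1.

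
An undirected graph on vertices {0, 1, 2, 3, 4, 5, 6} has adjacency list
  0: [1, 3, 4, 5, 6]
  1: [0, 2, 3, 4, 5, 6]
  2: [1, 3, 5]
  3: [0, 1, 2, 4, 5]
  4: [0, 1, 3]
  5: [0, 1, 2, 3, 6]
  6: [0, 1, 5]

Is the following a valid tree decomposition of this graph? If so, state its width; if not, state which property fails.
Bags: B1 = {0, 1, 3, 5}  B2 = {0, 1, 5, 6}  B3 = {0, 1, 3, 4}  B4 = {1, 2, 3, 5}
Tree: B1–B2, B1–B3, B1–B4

Yes; width 3.

Vertex coverage: the bags together contain {0, 1, 2, 3, 4, 5, 6}, the full vertex set. Edge coverage: each edge of G has both endpoints in at least one bag. Running intersection: for every vertex, the bags containing it form a connected subtree. All three properties hold, so this is a valid tree decomposition of width max|bag| − 1 = 3, and hence tw(G) ≤ 3.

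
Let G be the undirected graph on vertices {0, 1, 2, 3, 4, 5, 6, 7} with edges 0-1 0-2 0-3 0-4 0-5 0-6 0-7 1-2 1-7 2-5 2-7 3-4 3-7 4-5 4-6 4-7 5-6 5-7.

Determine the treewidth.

A width-3 tree decomposition is:
Bags: B1 = {0, 4, 5, 6}  B2 = {0, 4, 5, 7}  B3 = {0, 2, 5, 7}  B4 = {0, 3, 4, 7}  B5 = {0, 1, 2, 7}
Tree: B1–B2, B2–B3, B2–B4, B3–B5
The largest bag has 4 vertices, giving width 3; this decomposition certifies tw(G) ≤ 3. Conversely, {0, 4, 5, 6} is a clique of size 4, and the vertices of any clique must share a bag in every tree decomposition; so some bag has ≥ 4 vertices and tw(G) ≥ 3. The upper and lower bounds meet at 3, so that is the treewidth.

3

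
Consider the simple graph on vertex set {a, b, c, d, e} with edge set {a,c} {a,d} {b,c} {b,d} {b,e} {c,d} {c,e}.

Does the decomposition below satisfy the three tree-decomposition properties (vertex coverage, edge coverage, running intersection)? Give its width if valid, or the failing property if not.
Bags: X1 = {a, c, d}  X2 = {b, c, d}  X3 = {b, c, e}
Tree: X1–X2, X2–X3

Every vertex of G appears in some bag (union = {a, b, c, d, e}); every edge is covered by a bag; and for each vertex v the set of bags containing v is connected in the bag tree. The decomposition is therefore valid. The largest bag has 3 vertices, so the width is 2.

Yes; width 2.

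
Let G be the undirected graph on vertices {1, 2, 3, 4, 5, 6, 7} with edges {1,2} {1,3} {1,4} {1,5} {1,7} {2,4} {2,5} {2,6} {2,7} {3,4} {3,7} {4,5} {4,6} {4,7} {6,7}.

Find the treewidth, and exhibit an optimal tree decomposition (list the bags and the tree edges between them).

Treewidth 3.
Bags: B1 = {1, 2, 4, 7}  B2 = {1, 3, 4, 7}  B3 = {1, 2, 4, 5}  B4 = {2, 4, 6, 7}
Tree: B1–B2, B1–B3, B1–B4

Each bag holds 4 vertices, so the decomposition has width 3, which upper-bounds the treewidth. On the other hand G contains the 4-clique {1, 2, 4, 5}. A clique must lie in a single bag of any decomposition, so no decomposition can have width below 3. Hence tw(G) = 3 exactly.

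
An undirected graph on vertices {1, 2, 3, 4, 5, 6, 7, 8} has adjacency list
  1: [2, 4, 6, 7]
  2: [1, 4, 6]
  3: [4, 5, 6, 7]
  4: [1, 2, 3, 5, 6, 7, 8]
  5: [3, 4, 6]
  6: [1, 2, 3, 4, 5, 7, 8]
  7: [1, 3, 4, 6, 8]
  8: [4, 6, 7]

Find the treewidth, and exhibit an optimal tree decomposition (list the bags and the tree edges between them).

The largest bag has 4 vertices, giving width 3; this decomposition certifies tw(G) ≤ 3. Conversely, {1, 2, 4, 6} is a clique of size 4, and the vertices of any clique must share a bag in every tree decomposition; so some bag has ≥ 4 vertices and tw(G) ≥ 3. Combining the bounds, tw(G) = 3.

Treewidth 3.
Bags: B1 = {4, 6, 7, 8}  B2 = {1, 4, 6, 7}  B3 = {3, 4, 6, 7}  B4 = {3, 4, 5, 6}  B5 = {1, 2, 4, 6}
Tree: B1–B2, B1–B3, B3–B4, B2–B5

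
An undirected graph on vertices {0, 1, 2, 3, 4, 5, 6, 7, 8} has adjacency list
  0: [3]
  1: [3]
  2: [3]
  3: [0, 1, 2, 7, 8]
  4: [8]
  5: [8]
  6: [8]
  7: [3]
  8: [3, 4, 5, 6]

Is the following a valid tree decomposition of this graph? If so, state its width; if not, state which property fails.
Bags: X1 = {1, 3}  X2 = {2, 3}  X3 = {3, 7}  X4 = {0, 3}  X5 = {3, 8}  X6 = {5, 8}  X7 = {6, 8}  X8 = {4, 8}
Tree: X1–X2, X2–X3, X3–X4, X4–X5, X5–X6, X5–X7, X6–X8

Yes; width 1.

Vertex coverage: the bags together contain {0, 1, 2, 3, 4, 5, 6, 7, 8}, the full vertex set. Edge coverage: each edge of G has both endpoints in at least one bag. Running intersection: for every vertex, the bags containing it form a connected subtree. All three properties hold, so this is a valid tree decomposition of width max|bag| − 1 = 1, and hence tw(G) ≤ 1.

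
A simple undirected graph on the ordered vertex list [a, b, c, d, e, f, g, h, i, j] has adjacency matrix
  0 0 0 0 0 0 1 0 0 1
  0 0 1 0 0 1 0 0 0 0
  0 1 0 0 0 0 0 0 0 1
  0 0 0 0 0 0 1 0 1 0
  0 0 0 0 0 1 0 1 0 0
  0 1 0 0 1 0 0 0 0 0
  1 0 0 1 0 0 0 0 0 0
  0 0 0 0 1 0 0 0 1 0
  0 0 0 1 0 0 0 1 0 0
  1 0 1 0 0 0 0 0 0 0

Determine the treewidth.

2

A width-2 tree decomposition is:
Bags: B1 = {a, d, g}  B2 = {a, d, j}  B3 = {c, d, j}  B4 = {b, c, d}  B5 = {b, d, f}  B6 = {d, e, f}  B7 = {d, e, h}  B8 = {d, h, i}
Tree: B1–B2, B2–B3, B3–B4, B4–B5, B5–B6, B6–B7, B7–B8
The largest bag has 3 vertices, giving width 2; this decomposition certifies tw(G) ≤ 2. Since d–g–a–j–c–b–f–e–h–i–d is a cycle in G, G is not acyclic. Forests are exactly the graphs of treewidth ≤ 1, so tw(G) ≥ 2. Hence tw(G) = 2 exactly.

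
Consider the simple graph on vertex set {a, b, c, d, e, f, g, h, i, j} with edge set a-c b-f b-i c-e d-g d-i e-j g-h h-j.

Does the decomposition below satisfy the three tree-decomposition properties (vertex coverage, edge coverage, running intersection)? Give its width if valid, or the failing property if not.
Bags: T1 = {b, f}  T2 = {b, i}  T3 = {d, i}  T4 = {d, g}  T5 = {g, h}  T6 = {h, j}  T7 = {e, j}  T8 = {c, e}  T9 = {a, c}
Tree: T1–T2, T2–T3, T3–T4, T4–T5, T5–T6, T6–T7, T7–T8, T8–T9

Every vertex of G appears in some bag (union = {a, b, c, d, e, f, g, h, i, j}); every edge is covered by a bag; and for each vertex v the set of bags containing v is connected in the bag tree. The decomposition is therefore valid. The largest bag has 2 vertices, so the width is 1.

Yes; width 1.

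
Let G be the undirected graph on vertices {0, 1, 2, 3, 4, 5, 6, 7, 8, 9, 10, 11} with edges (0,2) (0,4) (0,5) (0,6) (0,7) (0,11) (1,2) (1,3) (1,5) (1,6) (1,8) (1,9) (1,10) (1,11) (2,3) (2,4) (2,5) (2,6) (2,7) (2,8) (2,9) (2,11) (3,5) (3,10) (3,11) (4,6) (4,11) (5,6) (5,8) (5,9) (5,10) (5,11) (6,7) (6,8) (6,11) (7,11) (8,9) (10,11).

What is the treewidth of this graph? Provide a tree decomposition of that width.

Treewidth 4.
One such decomposition:
Bags: B1 = {1, 2, 3, 5, 11}  B2 = {1, 2, 5, 6, 11}  B3 = {1, 3, 5, 10, 11}  B4 = {0, 2, 5, 6, 11}  B5 = {1, 2, 5, 6, 8}  B6 = {1, 2, 5, 8, 9}  B7 = {0, 2, 6, 7, 11}  B8 = {0, 2, 4, 6, 11}
Tree: B1–B2, B1–B3, B2–B4, B2–B5, B5–B6, B4–B7, B4–B8

Every bag has size at most 5, so the width is 5 − 1 = 4 and tw(G) ≤ 4. For the lower bound, the 5 vertices {0, 2, 4, 6, 11} are pairwise adjacent, and any tree decomposition puts a clique entirely inside one bag — forcing width ≥ 4. Combining the bounds, tw(G) = 4.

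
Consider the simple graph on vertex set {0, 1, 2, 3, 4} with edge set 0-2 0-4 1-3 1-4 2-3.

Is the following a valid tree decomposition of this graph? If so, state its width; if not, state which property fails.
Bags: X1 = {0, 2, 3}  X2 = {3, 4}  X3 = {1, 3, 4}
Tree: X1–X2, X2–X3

No — edge (0,4) lies in no bag.

A tree decomposition must satisfy three properties: every vertex lies in some bag; for every edge, both endpoints lie together in some bag; and for every vertex, the bags containing it form a connected subtree. Here edge (0,4) lies in no bag, so the decomposition is invalid.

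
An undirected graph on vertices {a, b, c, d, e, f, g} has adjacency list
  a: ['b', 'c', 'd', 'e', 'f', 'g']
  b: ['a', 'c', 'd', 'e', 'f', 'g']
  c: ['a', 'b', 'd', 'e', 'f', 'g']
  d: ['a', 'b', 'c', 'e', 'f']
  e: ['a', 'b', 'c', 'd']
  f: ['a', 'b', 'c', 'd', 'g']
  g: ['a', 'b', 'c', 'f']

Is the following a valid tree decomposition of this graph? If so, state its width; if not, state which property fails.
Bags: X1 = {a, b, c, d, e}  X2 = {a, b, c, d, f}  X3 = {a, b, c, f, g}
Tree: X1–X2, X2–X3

Yes; width 4.

Every vertex of G appears in some bag (union = {a, b, c, d, e, f, g}); every edge is covered by a bag; and for each vertex v the set of bags containing v is connected in the bag tree. The decomposition is therefore valid. The largest bag has 5 vertices, so the width is 4.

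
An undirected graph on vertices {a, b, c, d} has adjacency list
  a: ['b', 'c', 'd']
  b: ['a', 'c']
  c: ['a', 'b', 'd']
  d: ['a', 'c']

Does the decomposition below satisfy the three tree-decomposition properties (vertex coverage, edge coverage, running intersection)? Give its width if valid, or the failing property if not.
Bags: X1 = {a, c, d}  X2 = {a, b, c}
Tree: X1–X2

Yes; width 2.

Every vertex of G appears in some bag (union = {a, b, c, d}); every edge is covered by a bag; and for each vertex v the set of bags containing v is connected in the bag tree. The decomposition is therefore valid. The largest bag has 3 vertices, so the width is 2.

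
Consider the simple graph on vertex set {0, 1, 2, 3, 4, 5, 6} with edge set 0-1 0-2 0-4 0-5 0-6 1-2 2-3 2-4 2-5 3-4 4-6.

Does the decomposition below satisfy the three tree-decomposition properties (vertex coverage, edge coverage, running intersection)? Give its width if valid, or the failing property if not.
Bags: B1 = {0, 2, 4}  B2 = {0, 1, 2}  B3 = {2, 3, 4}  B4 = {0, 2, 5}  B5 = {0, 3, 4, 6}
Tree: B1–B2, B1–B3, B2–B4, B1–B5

A tree decomposition must satisfy three properties: every vertex lies in some bag; for every edge, both endpoints lie together in some bag; and for every vertex, the bags containing it form a connected subtree. Here bags containing vertex 3 are not connected in the tree, so the decomposition is invalid.

No — bags containing vertex 3 are not connected in the tree.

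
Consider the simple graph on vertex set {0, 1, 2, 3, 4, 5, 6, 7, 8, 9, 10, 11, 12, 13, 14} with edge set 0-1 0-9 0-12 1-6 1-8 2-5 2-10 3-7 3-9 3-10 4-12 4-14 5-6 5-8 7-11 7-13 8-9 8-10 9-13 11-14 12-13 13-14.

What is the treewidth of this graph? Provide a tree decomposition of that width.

Treewidth 3.
Bags: B1 = {2, 5, 6, 10}  B2 = {5, 6, 8, 10}  B3 = {1, 6, 8, 10}  B4 = {1, 3, 8, 10}  B5 = {1, 3, 8, 9}  B6 = {0, 1, 3, 9}  B7 = {0, 3, 7, 9}  B8 = {0, 7, 9, 13}  B9 = {0, 7, 12, 13}  B10 = {7, 11, 12, 13}  B11 = {11, 12, 13, 14}  B12 = {4, 11, 12, 14}
Tree: B1–B2, B2–B3, B3–B4, B4–B5, B5–B6, B6–B7, B7–B8, B8–B9, B9–B10, B10–B11, B11–B12

Every bag has size at most 4, so the width is 4 − 1 = 3 and tw(G) ≤ 3. For the lower bound: the 4 vertex sets {2,5,6}, {10}, {8}, {0,1,3,9} are disjoint, each induces a connected subgraph, and every pair is joined by at least one edge of G. Contracting each set to a single vertex therefore yields K_{4} as a minor, and since treewidth is minor-monotone, tw(G) ≥ tw(K_{4}) = 3. Combining the bounds, tw(G) = 3.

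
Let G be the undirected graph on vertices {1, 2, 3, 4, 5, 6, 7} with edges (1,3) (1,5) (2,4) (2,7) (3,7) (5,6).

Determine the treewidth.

1

A width-1 tree decomposition is:
Bags: B1 = {2, 4}  B2 = {2, 7}  B3 = {3, 7}  B4 = {1, 3}  B5 = {1, 5}  B6 = {5, 6}
Tree: B1–B2, B2–B3, B3–B4, B4–B5, B5–B6
The largest bag has 2 vertices, giving width 1; this decomposition certifies tw(G) ≤ 1. G has an edge, so its treewidth is at least 1. Therefore the treewidth is 1.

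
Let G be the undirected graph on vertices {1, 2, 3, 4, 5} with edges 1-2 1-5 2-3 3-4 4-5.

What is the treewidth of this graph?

2

A width-2 tree decomposition is:
Bags: B1 = {1, 2, 5}  B2 = {2, 4, 5}  B3 = {2, 3, 4}
Tree: B1–B2, B2–B3
The largest bag has 3 vertices, giving width 2; this decomposition certifies tw(G) ≤ 2. For the lower bound, G contains the cycle 2–1–5–4–3–2, so G is not a forest; only forests have treewidth ≤ 1, hence tw(G) ≥ 2. Hence tw(G) = 2 exactly.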